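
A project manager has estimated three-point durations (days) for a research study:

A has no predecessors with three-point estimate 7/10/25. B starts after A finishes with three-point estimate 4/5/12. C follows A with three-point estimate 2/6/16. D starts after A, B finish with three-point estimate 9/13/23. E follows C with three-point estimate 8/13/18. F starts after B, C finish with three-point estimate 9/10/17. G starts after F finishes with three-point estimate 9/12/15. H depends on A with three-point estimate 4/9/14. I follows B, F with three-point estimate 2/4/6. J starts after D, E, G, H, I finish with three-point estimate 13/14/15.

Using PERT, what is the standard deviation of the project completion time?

4.16 days

te_A = (7 + 4·10 + 25)/6 = 72/6 = 12; σ²_A = ((25−7)/6)² = 9.000
te_B = (4 + 4·5 + 12)/6 = 36/6 = 6; σ²_B = ((12−4)/6)² = 1.778
te_C = (2 + 4·6 + 16)/6 = 42/6 = 7; σ²_C = ((16−2)/6)² = 5.444
te_D = (9 + 4·13 + 23)/6 = 84/6 = 14; σ²_D = ((23−9)/6)² = 5.444
te_E = (8 + 4·13 + 18)/6 = 78/6 = 13; σ²_E = ((18−8)/6)² = 2.778
te_F = (9 + 4·10 + 17)/6 = 66/6 = 11; σ²_F = ((17−9)/6)² = 1.778
te_G = (9 + 4·12 + 15)/6 = 72/6 = 12; σ²_G = ((15−9)/6)² = 1.000
te_H = (4 + 4·9 + 14)/6 = 54/6 = 9; σ²_H = ((14−4)/6)² = 2.778
te_I = (2 + 4·4 + 6)/6 = 24/6 = 4; σ²_I = ((6−2)/6)² = 0.444
te_J = (13 + 4·14 + 15)/6 = 84/6 = 14; σ²_J = ((15−13)/6)² = 0.111

Forward pass:
ES_A = 0; EF_A = 12
ES_B = 12; EF_B = 12+6 = 18
ES_C = 12; EF_C = 12+7 = 19
ES_D = max(EF_A=12, EF_B=18) = 18; EF_D = 18+14 = 32
ES_E = 19; EF_E = 19+13 = 32
ES_F = max(EF_B=18, EF_C=19) = 19; EF_F = 19+11 = 30
ES_G = 30; EF_G = 30+12 = 42
ES_H = 12; EF_H = 12+9 = 21
ES_I = max(EF_B=18, EF_F=30) = 30; EF_I = 30+4 = 34
ES_J = max(EF_D=32, EF_E=32, EF_G=42, EF_H=21, EF_I=34) = 42; EF_J = 42+14 = 56
Expected project duration μ = 56 days. Critical path: A → C → F → G → J.

Variance along critical path = 9.000 + 5.444 + 1.778 + 1.000 + 0.111 = 17.333
σ = √17.333 = 4.163 days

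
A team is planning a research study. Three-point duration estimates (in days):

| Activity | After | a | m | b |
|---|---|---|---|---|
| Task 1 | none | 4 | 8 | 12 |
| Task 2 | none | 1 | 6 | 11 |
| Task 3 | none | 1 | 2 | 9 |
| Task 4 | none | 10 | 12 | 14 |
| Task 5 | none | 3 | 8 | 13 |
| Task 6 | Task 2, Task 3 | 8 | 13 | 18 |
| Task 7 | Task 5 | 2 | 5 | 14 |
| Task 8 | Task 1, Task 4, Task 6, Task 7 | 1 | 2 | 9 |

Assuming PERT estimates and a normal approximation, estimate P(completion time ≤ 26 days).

te_Task 1 = (4 + 4·8 + 12)/6 = 48/6 = 8; σ²_Task 1 = ((12−4)/6)² = 1.778
te_Task 2 = (1 + 4·6 + 11)/6 = 36/6 = 6; σ²_Task 2 = ((11−1)/6)² = 2.778
te_Task 3 = (1 + 4·2 + 9)/6 = 18/6 = 3; σ²_Task 3 = ((9−1)/6)² = 1.778
te_Task 4 = (10 + 4·12 + 14)/6 = 72/6 = 12; σ²_Task 4 = ((14−10)/6)² = 0.444
te_Task 5 = (3 + 4·8 + 13)/6 = 48/6 = 8; σ²_Task 5 = ((13−3)/6)² = 2.778
te_Task 6 = (8 + 4·13 + 18)/6 = 78/6 = 13; σ²_Task 6 = ((18−8)/6)² = 2.778
te_Task 7 = (2 + 4·5 + 14)/6 = 36/6 = 6; σ²_Task 7 = ((14−2)/6)² = 4.000
te_Task 8 = (1 + 4·2 + 9)/6 = 18/6 = 3; σ²_Task 8 = ((9−1)/6)² = 1.778

Forward pass:
ES_Task 1 = 0; EF_Task 1 = 8
ES_Task 2 = 0; EF_Task 2 = 6
ES_Task 3 = 0; EF_Task 3 = 3
ES_Task 4 = 0; EF_Task 4 = 12
ES_Task 5 = 0; EF_Task 5 = 8
ES_Task 6 = max(EF_Task 2=6, EF_Task 3=3) = 6; EF_Task 6 = 6+13 = 19
ES_Task 7 = 8; EF_Task 7 = 8+6 = 14
ES_Task 8 = max(EF_Task 1=8, EF_Task 4=12, EF_Task 6=19, EF_Task 7=14) = 19; EF_Task 8 = 19+3 = 22
Expected project duration μ = 22 days. Critical path: Task 2 → Task 6 → Task 8.

Variance along critical path = 2.778 + 2.778 + 1.778 = 7.333; σ = √7.333 = 2.708 days.
Z = (26 − 22) / 2.708 = 1.477
P(T ≤ 26) = Φ(1.477) ≈ 0.930

0.930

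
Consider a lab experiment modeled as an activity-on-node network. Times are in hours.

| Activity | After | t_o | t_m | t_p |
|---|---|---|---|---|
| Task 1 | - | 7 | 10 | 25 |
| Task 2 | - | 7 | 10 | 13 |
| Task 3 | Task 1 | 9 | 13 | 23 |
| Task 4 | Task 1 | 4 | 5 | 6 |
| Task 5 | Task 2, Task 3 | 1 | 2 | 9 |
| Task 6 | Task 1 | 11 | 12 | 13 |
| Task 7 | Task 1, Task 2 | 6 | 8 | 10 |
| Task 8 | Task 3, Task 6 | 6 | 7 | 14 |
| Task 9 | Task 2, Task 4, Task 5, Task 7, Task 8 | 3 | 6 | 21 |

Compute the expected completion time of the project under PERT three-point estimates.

42 hours

te_Task 1 = (7 + 4·10 + 25)/6 = 72/6 = 12
te_Task 2 = (7 + 4·10 + 13)/6 = 60/6 = 10
te_Task 3 = (9 + 4·13 + 23)/6 = 84/6 = 14
te_Task 4 = (4 + 4·5 + 6)/6 = 30/6 = 5
te_Task 5 = (1 + 4·2 + 9)/6 = 18/6 = 3
te_Task 6 = (11 + 4·12 + 13)/6 = 72/6 = 12
te_Task 7 = (6 + 4·8 + 10)/6 = 48/6 = 8
te_Task 8 = (6 + 4·7 + 14)/6 = 48/6 = 8
te_Task 9 = (3 + 4·6 + 21)/6 = 48/6 = 8

Forward pass:
ES_Task 1 = 0; EF_Task 1 = 12
ES_Task 2 = 0; EF_Task 2 = 10
ES_Task 3 = 12; EF_Task 3 = 12+14 = 26
ES_Task 4 = 12; EF_Task 4 = 12+5 = 17
ES_Task 5 = max(EF_Task 2=10, EF_Task 3=26) = 26; EF_Task 5 = 26+3 = 29
ES_Task 6 = 12; EF_Task 6 = 12+12 = 24
ES_Task 7 = max(EF_Task 1=12, EF_Task 2=10) = 12; EF_Task 7 = 12+8 = 20
ES_Task 8 = max(EF_Task 3=26, EF_Task 6=24) = 26; EF_Task 8 = 26+8 = 34
ES_Task 9 = max(EF_Task 2=10, EF_Task 4=17, EF_Task 5=29, EF_Task 7=20, EF_Task 8=34) = 34; EF_Task 9 = 34+8 = 42
Expected project duration μ = 42 hours. Critical path: Task 1 → Task 3 → Task 8 → Task 9.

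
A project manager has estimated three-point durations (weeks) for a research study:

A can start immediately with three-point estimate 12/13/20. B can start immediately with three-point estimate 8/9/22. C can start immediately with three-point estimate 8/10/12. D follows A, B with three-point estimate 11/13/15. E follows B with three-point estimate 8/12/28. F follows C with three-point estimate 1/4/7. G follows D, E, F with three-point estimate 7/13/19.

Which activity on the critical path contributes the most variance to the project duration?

G

te_A = (12 + 4·13 + 20)/6 = 84/6 = 14; σ²_A = ((20−12)/6)² = 1.778
te_B = (8 + 4·9 + 22)/6 = 66/6 = 11; σ²_B = ((22−8)/6)² = 5.444
te_C = (8 + 4·10 + 12)/6 = 60/6 = 10; σ²_C = ((12−8)/6)² = 0.444
te_D = (11 + 4·13 + 15)/6 = 78/6 = 13; σ²_D = ((15−11)/6)² = 0.444
te_E = (8 + 4·12 + 28)/6 = 84/6 = 14; σ²_E = ((28−8)/6)² = 11.111
te_F = (1 + 4·4 + 7)/6 = 24/6 = 4; σ²_F = ((7−1)/6)² = 1.000
te_G = (7 + 4·13 + 19)/6 = 78/6 = 13; σ²_G = ((19−7)/6)² = 4.000

Forward pass:
ES_A = 0; EF_A = 14
ES_B = 0; EF_B = 11
ES_C = 0; EF_C = 10
ES_D = max(EF_A=14, EF_B=11) = 14; EF_D = 14+13 = 27
ES_E = 11; EF_E = 11+14 = 25
ES_F = 10; EF_F = 10+4 = 14
ES_G = max(EF_D=27, EF_E=25, EF_F=14) = 27; EF_G = 27+13 = 40
Expected project duration μ = 40 weeks. Critical path: A → D → G.

Variances on critical path: σ²_A=1.778, σ²_D=0.444, σ²_G=4.000.
Largest is σ²_G = 4.000.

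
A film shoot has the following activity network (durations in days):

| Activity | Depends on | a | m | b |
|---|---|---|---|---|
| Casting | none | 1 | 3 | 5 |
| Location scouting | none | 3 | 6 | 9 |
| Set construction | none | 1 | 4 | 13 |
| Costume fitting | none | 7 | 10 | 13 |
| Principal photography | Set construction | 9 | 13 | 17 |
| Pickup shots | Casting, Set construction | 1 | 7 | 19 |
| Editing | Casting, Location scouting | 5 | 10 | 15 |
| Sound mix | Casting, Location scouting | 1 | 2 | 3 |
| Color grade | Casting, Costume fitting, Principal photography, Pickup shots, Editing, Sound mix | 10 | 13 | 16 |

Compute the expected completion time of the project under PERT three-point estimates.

te_Casting = (1 + 4·3 + 5)/6 = 18/6 = 3
te_Location scouting = (3 + 4·6 + 9)/6 = 36/6 = 6
te_Set construction = (1 + 4·4 + 13)/6 = 30/6 = 5
te_Costume fitting = (7 + 4·10 + 13)/6 = 60/6 = 10
te_Principal photography = (9 + 4·13 + 17)/6 = 78/6 = 13
te_Pickup shots = (1 + 4·7 + 19)/6 = 48/6 = 8
te_Editing = (5 + 4·10 + 15)/6 = 60/6 = 10
te_Sound mix = (1 + 4·2 + 3)/6 = 12/6 = 2
te_Color grade = (10 + 4·13 + 16)/6 = 78/6 = 13

Forward pass:
ES_Casting = 0; EF_Casting = 3
ES_Location scouting = 0; EF_Location scouting = 6
ES_Set construction = 0; EF_Set construction = 5
ES_Costume fitting = 0; EF_Costume fitting = 10
ES_Principal photography = 5; EF_Principal photography = 5+13 = 18
ES_Pickup shots = max(EF_Casting=3, EF_Set construction=5) = 5; EF_Pickup shots = 5+8 = 13
ES_Editing = max(EF_Casting=3, EF_Location scouting=6) = 6; EF_Editing = 6+10 = 16
ES_Sound mix = max(EF_Casting=3, EF_Location scouting=6) = 6; EF_Sound mix = 6+2 = 8
ES_Color grade = max(EF_Casting=3, EF_Costume fitting=10, EF_Principal photography=18, EF_Pickup shots=13, EF_Editing=16, EF_Sound mix=8) = 18; EF_Color grade = 18+13 = 31
Expected project duration μ = 31 days. Critical path: Set construction → Principal photography → Color grade.

31 days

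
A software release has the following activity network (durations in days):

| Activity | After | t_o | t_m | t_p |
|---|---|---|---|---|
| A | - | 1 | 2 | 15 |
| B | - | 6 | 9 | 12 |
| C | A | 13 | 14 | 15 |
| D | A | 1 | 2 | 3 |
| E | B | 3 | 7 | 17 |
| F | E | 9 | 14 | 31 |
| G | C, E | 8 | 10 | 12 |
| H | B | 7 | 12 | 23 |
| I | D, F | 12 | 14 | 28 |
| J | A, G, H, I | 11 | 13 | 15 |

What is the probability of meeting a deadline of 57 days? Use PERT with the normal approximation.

te_A = (1 + 4·2 + 15)/6 = 24/6 = 4; σ²_A = ((15−1)/6)² = 5.444
te_B = (6 + 4·9 + 12)/6 = 54/6 = 9; σ²_B = ((12−6)/6)² = 1.000
te_C = (13 + 4·14 + 15)/6 = 84/6 = 14; σ²_C = ((15−13)/6)² = 0.111
te_D = (1 + 4·2 + 3)/6 = 12/6 = 2; σ²_D = ((3−1)/6)² = 0.111
te_E = (3 + 4·7 + 17)/6 = 48/6 = 8; σ²_E = ((17−3)/6)² = 5.444
te_F = (9 + 4·14 + 31)/6 = 96/6 = 16; σ²_F = ((31−9)/6)² = 13.444
te_G = (8 + 4·10 + 12)/6 = 60/6 = 10; σ²_G = ((12−8)/6)² = 0.444
te_H = (7 + 4·12 + 23)/6 = 78/6 = 13; σ²_H = ((23−7)/6)² = 7.111
te_I = (12 + 4·14 + 28)/6 = 96/6 = 16; σ²_I = ((28−12)/6)² = 7.111
te_J = (11 + 4·13 + 15)/6 = 78/6 = 13; σ²_J = ((15−11)/6)² = 0.444

Forward pass:
ES_A = 0; EF_A = 4
ES_B = 0; EF_B = 9
ES_C = 4; EF_C = 4+14 = 18
ES_D = 4; EF_D = 4+2 = 6
ES_E = 9; EF_E = 9+8 = 17
ES_F = 17; EF_F = 17+16 = 33
ES_G = max(EF_C=18, EF_E=17) = 18; EF_G = 18+10 = 28
ES_H = 9; EF_H = 9+13 = 22
ES_I = max(EF_D=6, EF_F=33) = 33; EF_I = 33+16 = 49
ES_J = max(EF_A=4, EF_G=28, EF_H=22, EF_I=49) = 49; EF_J = 49+13 = 62
Expected project duration μ = 62 days. Critical path: B → E → F → I → J.

Variance along critical path = 1.000 + 5.444 + 13.444 + 7.111 + 0.444 = 27.444; σ = √27.444 = 5.239 days.
Z = (57 − 62) / 5.239 = -0.954
P(T ≤ 57) = Φ(-0.954) ≈ 0.170

0.170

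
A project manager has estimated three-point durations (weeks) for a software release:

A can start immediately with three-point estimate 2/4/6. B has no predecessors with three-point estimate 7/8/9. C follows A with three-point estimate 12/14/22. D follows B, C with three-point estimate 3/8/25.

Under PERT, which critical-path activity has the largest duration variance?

D

te_A = (2 + 4·4 + 6)/6 = 24/6 = 4; σ²_A = ((6−2)/6)² = 0.444
te_B = (7 + 4·8 + 9)/6 = 48/6 = 8; σ²_B = ((9−7)/6)² = 0.111
te_C = (12 + 4·14 + 22)/6 = 90/6 = 15; σ²_C = ((22−12)/6)² = 2.778
te_D = (3 + 4·8 + 25)/6 = 60/6 = 10; σ²_D = ((25−3)/6)² = 13.444

Forward pass:
ES_A = 0; EF_A = 4
ES_B = 0; EF_B = 8
ES_C = 4; EF_C = 4+15 = 19
ES_D = max(EF_B=8, EF_C=19) = 19; EF_D = 19+10 = 29
Expected project duration μ = 29 weeks. Critical path: A → C → D.

Variances on critical path: σ²_A=0.444, σ²_C=2.778, σ²_D=13.444.
Largest is σ²_D = 13.444.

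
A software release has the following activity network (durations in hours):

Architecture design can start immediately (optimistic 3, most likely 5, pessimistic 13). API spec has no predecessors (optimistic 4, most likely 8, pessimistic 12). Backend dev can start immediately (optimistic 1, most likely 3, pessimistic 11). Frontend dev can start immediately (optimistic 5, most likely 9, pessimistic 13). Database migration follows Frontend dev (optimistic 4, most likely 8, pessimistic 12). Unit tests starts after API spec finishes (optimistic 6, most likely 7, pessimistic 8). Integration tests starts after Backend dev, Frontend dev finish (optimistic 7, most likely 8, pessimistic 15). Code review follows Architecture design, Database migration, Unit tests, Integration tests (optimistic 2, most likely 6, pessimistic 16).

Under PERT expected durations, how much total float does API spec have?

te_Architecture design = (3 + 4·5 + 13)/6 = 36/6 = 6
te_API spec = (4 + 4·8 + 12)/6 = 48/6 = 8
te_Backend dev = (1 + 4·3 + 11)/6 = 24/6 = 4
te_Frontend dev = (5 + 4·9 + 13)/6 = 54/6 = 9
te_Database migration = (4 + 4·8 + 12)/6 = 48/6 = 8
te_Unit tests = (6 + 4·7 + 8)/6 = 42/6 = 7
te_Integration tests = (7 + 4·8 + 15)/6 = 54/6 = 9
te_Code review = (2 + 4·6 + 16)/6 = 42/6 = 7

Forward pass:
ES_Architecture design = 0; EF_Architecture design = 6
ES_API spec = 0; EF_API spec = 8
ES_Backend dev = 0; EF_Backend dev = 4
ES_Frontend dev = 0; EF_Frontend dev = 9
ES_Database migration = 9; EF_Database migration = 9+8 = 17
ES_Unit tests = 8; EF_Unit tests = 8+7 = 15
ES_Integration tests = max(EF_Backend dev=4, EF_Frontend dev=9) = 9; EF_Integration tests = 9+9 = 18
ES_Code review = max(EF_Architecture design=6, EF_Database migration=17, EF_Unit tests=15, EF_Integration tests=18) = 18; EF_Code review = 18+7 = 25
Expected project duration μ = 25 hours. Critical path: Frontend dev → Integration tests → Code review.

Backward pass:
LF_Code review = 25; LS_Code review = 25−7 = 18
LF_Integration tests = LS_Code review = 18; LS_Integration tests = 18−9 = 9
LF_Unit tests = LS_Code review = 18; LS_Unit tests = 18−7 = 11
LF_Database migration = LS_Code review = 18; LS_Database migration = 18−8 = 10
LF_Frontend dev = min(LS_Database migration=10, LS_Integration tests=9) = 9; LS_Frontend dev = 9−9 = 0
LF_Backend dev = LS_Integration tests = 9; LS_Backend dev = 9−4 = 5
LF_API spec = LS_Unit tests = 11; LS_API spec = 11−8 = 3
LF_Architecture design = LS_Code review = 18; LS_Architecture design = 18−6 = 12
Slack_API spec = LS_API spec − ES_API spec = 3 − 0 = 3

3 hours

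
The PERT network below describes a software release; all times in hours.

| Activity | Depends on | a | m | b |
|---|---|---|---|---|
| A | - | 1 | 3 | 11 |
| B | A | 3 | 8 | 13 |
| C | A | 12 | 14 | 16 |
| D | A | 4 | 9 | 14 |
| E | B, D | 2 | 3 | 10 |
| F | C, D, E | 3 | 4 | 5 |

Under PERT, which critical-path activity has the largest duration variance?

te_A = (1 + 4·3 + 11)/6 = 24/6 = 4; σ²_A = ((11−1)/6)² = 2.778
te_B = (3 + 4·8 + 13)/6 = 48/6 = 8; σ²_B = ((13−3)/6)² = 2.778
te_C = (12 + 4·14 + 16)/6 = 84/6 = 14; σ²_C = ((16−12)/6)² = 0.444
te_D = (4 + 4·9 + 14)/6 = 54/6 = 9; σ²_D = ((14−4)/6)² = 2.778
te_E = (2 + 4·3 + 10)/6 = 24/6 = 4; σ²_E = ((10−2)/6)² = 1.778
te_F = (3 + 4·4 + 5)/6 = 24/6 = 4; σ²_F = ((5−3)/6)² = 0.111

Forward pass:
ES_A = 0; EF_A = 4
ES_B = 4; EF_B = 4+8 = 12
ES_C = 4; EF_C = 4+14 = 18
ES_D = 4; EF_D = 4+9 = 13
ES_E = max(EF_B=12, EF_D=13) = 13; EF_E = 13+4 = 17
ES_F = max(EF_C=18, EF_D=13, EF_E=17) = 18; EF_F = 18+4 = 22
Expected project duration μ = 22 hours. Critical path: A → C → F.

Variances on critical path: σ²_A=2.778, σ²_C=0.444, σ²_F=0.111.
Largest is σ²_A = 2.778.

A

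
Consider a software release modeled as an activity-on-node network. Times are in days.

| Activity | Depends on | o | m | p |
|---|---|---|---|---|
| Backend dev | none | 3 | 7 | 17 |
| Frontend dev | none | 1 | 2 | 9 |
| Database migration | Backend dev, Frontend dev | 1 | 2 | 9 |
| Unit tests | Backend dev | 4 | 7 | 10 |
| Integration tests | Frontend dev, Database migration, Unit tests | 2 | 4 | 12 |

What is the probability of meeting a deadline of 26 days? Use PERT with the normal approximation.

0.976

te_Backend dev = (3 + 4·7 + 17)/6 = 48/6 = 8; σ²_Backend dev = ((17−3)/6)² = 5.444
te_Frontend dev = (1 + 4·2 + 9)/6 = 18/6 = 3; σ²_Frontend dev = ((9−1)/6)² = 1.778
te_Database migration = (1 + 4·2 + 9)/6 = 18/6 = 3; σ²_Database migration = ((9−1)/6)² = 1.778
te_Unit tests = (4 + 4·7 + 10)/6 = 42/6 = 7; σ²_Unit tests = ((10−4)/6)² = 1.000
te_Integration tests = (2 + 4·4 + 12)/6 = 30/6 = 5; σ²_Integration tests = ((12−2)/6)² = 2.778

Forward pass:
ES_Backend dev = 0; EF_Backend dev = 8
ES_Frontend dev = 0; EF_Frontend dev = 3
ES_Database migration = max(EF_Backend dev=8, EF_Frontend dev=3) = 8; EF_Database migration = 8+3 = 11
ES_Unit tests = 8; EF_Unit tests = 8+7 = 15
ES_Integration tests = max(EF_Frontend dev=3, EF_Database migration=11, EF_Unit tests=15) = 15; EF_Integration tests = 15+5 = 20
Expected project duration μ = 20 days. Critical path: Backend dev → Unit tests → Integration tests.

Variance along critical path = 5.444 + 1.000 + 2.778 = 9.222; σ = √9.222 = 3.037 days.
Z = (26 − 20) / 3.037 = 1.976
P(T ≤ 26) = Φ(1.976) ≈ 0.976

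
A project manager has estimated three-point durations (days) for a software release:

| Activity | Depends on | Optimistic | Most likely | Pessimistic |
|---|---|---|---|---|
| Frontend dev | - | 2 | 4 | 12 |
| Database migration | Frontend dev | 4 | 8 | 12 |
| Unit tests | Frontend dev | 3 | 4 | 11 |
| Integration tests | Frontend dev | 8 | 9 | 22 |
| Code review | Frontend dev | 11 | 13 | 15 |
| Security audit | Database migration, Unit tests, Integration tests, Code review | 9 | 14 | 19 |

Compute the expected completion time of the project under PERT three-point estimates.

32 days

te_Frontend dev = (2 + 4·4 + 12)/6 = 30/6 = 5
te_Database migration = (4 + 4·8 + 12)/6 = 48/6 = 8
te_Unit tests = (3 + 4·4 + 11)/6 = 30/6 = 5
te_Integration tests = (8 + 4·9 + 22)/6 = 66/6 = 11
te_Code review = (11 + 4·13 + 15)/6 = 78/6 = 13
te_Security audit = (9 + 4·14 + 19)/6 = 84/6 = 14

Forward pass:
ES_Frontend dev = 0; EF_Frontend dev = 5
ES_Database migration = 5; EF_Database migration = 5+8 = 13
ES_Unit tests = 5; EF_Unit tests = 5+5 = 10
ES_Integration tests = 5; EF_Integration tests = 5+11 = 16
ES_Code review = 5; EF_Code review = 5+13 = 18
ES_Security audit = max(EF_Database migration=13, EF_Unit tests=10, EF_Integration tests=16, EF_Code review=18) = 18; EF_Security audit = 18+14 = 32
Expected project duration μ = 32 days. Critical path: Frontend dev → Code review → Security audit.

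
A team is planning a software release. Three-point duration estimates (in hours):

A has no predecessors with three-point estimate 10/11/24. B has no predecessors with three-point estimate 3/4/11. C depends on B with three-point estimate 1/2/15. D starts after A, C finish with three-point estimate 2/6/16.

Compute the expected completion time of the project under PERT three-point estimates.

te_A = (10 + 4·11 + 24)/6 = 78/6 = 13
te_B = (3 + 4·4 + 11)/6 = 30/6 = 5
te_C = (1 + 4·2 + 15)/6 = 24/6 = 4
te_D = (2 + 4·6 + 16)/6 = 42/6 = 7

Forward pass:
ES_A = 0; EF_A = 13
ES_B = 0; EF_B = 5
ES_C = 5; EF_C = 5+4 = 9
ES_D = max(EF_A=13, EF_C=9) = 13; EF_D = 13+7 = 20
Expected project duration μ = 20 hours. Critical path: A → D.

20 hours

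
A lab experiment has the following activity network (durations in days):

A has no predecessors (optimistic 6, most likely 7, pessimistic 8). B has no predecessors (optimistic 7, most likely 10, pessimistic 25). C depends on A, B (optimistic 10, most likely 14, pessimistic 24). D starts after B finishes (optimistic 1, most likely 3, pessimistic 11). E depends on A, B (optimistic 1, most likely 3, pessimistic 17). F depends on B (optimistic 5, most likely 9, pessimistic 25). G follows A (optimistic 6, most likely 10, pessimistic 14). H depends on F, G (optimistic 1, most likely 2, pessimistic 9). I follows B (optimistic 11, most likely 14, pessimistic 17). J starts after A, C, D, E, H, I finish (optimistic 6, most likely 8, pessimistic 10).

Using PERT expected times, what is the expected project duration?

35 days

te_A = (6 + 4·7 + 8)/6 = 42/6 = 7
te_B = (7 + 4·10 + 25)/6 = 72/6 = 12
te_C = (10 + 4·14 + 24)/6 = 90/6 = 15
te_D = (1 + 4·3 + 11)/6 = 24/6 = 4
te_E = (1 + 4·3 + 17)/6 = 30/6 = 5
te_F = (5 + 4·9 + 25)/6 = 66/6 = 11
te_G = (6 + 4·10 + 14)/6 = 60/6 = 10
te_H = (1 + 4·2 + 9)/6 = 18/6 = 3
te_I = (11 + 4·14 + 17)/6 = 84/6 = 14
te_J = (6 + 4·8 + 10)/6 = 48/6 = 8

Forward pass:
ES_A = 0; EF_A = 7
ES_B = 0; EF_B = 12
ES_C = max(EF_A=7, EF_B=12) = 12; EF_C = 12+15 = 27
ES_D = 12; EF_D = 12+4 = 16
ES_E = max(EF_A=7, EF_B=12) = 12; EF_E = 12+5 = 17
ES_F = 12; EF_F = 12+11 = 23
ES_G = 7; EF_G = 7+10 = 17
ES_H = max(EF_F=23, EF_G=17) = 23; EF_H = 23+3 = 26
ES_I = 12; EF_I = 12+14 = 26
ES_J = max(EF_A=7, EF_C=27, EF_D=16, EF_E=17, EF_H=26, EF_I=26) = 27; EF_J = 27+8 = 35
Expected project duration μ = 35 days. Critical path: B → C → J.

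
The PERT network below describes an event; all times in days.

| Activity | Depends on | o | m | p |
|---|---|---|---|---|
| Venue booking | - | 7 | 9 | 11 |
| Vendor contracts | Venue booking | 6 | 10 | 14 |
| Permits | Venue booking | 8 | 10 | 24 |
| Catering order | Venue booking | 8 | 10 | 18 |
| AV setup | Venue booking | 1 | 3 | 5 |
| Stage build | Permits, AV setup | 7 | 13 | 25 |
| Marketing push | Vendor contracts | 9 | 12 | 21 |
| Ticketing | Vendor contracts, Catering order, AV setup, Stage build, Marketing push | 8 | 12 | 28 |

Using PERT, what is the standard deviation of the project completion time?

5.26 days

te_Venue booking = (7 + 4·9 + 11)/6 = 54/6 = 9; σ²_Venue booking = ((11−7)/6)² = 0.444
te_Vendor contracts = (6 + 4·10 + 14)/6 = 60/6 = 10; σ²_Vendor contracts = ((14−6)/6)² = 1.778
te_Permits = (8 + 4·10 + 24)/6 = 72/6 = 12; σ²_Permits = ((24−8)/6)² = 7.111
te_Catering order = (8 + 4·10 + 18)/6 = 66/6 = 11; σ²_Catering order = ((18−8)/6)² = 2.778
te_AV setup = (1 + 4·3 + 5)/6 = 18/6 = 3; σ²_AV setup = ((5−1)/6)² = 0.444
te_Stage build = (7 + 4·13 + 25)/6 = 84/6 = 14; σ²_Stage build = ((25−7)/6)² = 9.000
te_Marketing push = (9 + 4·12 + 21)/6 = 78/6 = 13; σ²_Marketing push = ((21−9)/6)² = 4.000
te_Ticketing = (8 + 4·12 + 28)/6 = 84/6 = 14; σ²_Ticketing = ((28−8)/6)² = 11.111

Forward pass:
ES_Venue booking = 0; EF_Venue booking = 9
ES_Vendor contracts = 9; EF_Vendor contracts = 9+10 = 19
ES_Permits = 9; EF_Permits = 9+12 = 21
ES_Catering order = 9; EF_Catering order = 9+11 = 20
ES_AV setup = 9; EF_AV setup = 9+3 = 12
ES_Stage build = max(EF_Permits=21, EF_AV setup=12) = 21; EF_Stage build = 21+14 = 35
ES_Marketing push = 19; EF_Marketing push = 19+13 = 32
ES_Ticketing = max(EF_Vendor contracts=19, EF_Catering order=20, EF_AV setup=12, EF_Stage build=35, EF_Marketing push=32) = 35; EF_Ticketing = 35+14 = 49
Expected project duration μ = 49 days. Critical path: Venue booking → Permits → Stage build → Ticketing.

Variance along critical path = 0.444 + 7.111 + 9.000 + 11.111 = 27.667
σ = √27.667 = 5.260 days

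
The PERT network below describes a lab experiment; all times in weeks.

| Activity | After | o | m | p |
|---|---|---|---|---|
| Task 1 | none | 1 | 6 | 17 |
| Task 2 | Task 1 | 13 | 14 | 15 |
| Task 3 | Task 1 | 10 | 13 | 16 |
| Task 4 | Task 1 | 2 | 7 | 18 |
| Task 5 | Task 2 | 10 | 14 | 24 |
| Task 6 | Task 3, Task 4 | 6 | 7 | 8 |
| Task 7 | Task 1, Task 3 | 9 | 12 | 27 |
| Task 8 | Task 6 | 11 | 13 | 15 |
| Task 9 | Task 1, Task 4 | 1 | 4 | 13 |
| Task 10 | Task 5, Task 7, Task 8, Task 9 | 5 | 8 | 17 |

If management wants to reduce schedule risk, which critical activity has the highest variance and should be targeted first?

Task 1

te_Task 1 = (1 + 4·6 + 17)/6 = 42/6 = 7; σ²_Task 1 = ((17−1)/6)² = 7.111
te_Task 2 = (13 + 4·14 + 15)/6 = 84/6 = 14; σ²_Task 2 = ((15−13)/6)² = 0.111
te_Task 3 = (10 + 4·13 + 16)/6 = 78/6 = 13; σ²_Task 3 = ((16−10)/6)² = 1.000
te_Task 4 = (2 + 4·7 + 18)/6 = 48/6 = 8; σ²_Task 4 = ((18−2)/6)² = 7.111
te_Task 5 = (10 + 4·14 + 24)/6 = 90/6 = 15; σ²_Task 5 = ((24−10)/6)² = 5.444
te_Task 6 = (6 + 4·7 + 8)/6 = 42/6 = 7; σ²_Task 6 = ((8−6)/6)² = 0.111
te_Task 7 = (9 + 4·12 + 27)/6 = 84/6 = 14; σ²_Task 7 = ((27−9)/6)² = 9.000
te_Task 8 = (11 + 4·13 + 15)/6 = 78/6 = 13; σ²_Task 8 = ((15−11)/6)² = 0.444
te_Task 9 = (1 + 4·4 + 13)/6 = 30/6 = 5; σ²_Task 9 = ((13−1)/6)² = 4.000
te_Task 10 = (5 + 4·8 + 17)/6 = 54/6 = 9; σ²_Task 10 = ((17−5)/6)² = 4.000

Forward pass:
ES_Task 1 = 0; EF_Task 1 = 7
ES_Task 2 = 7; EF_Task 2 = 7+14 = 21
ES_Task 3 = 7; EF_Task 3 = 7+13 = 20
ES_Task 4 = 7; EF_Task 4 = 7+8 = 15
ES_Task 5 = 21; EF_Task 5 = 21+15 = 36
ES_Task 6 = max(EF_Task 3=20, EF_Task 4=15) = 20; EF_Task 6 = 20+7 = 27
ES_Task 7 = max(EF_Task 1=7, EF_Task 3=20) = 20; EF_Task 7 = 20+14 = 34
ES_Task 8 = 27; EF_Task 8 = 27+13 = 40
ES_Task 9 = max(EF_Task 1=7, EF_Task 4=15) = 15; EF_Task 9 = 15+5 = 20
ES_Task 10 = max(EF_Task 5=36, EF_Task 7=34, EF_Task 8=40, EF_Task 9=20) = 40; EF_Task 10 = 40+9 = 49
Expected project duration μ = 49 weeks. Critical path: Task 1 → Task 3 → Task 6 → Task 8 → Task 10.

Variances on critical path: σ²_Task 1=7.111, σ²_Task 3=1.000, σ²_Task 6=0.111, σ²_Task 8=0.444, σ²_Task 10=4.000.
Largest is σ²_Task 1 = 7.111.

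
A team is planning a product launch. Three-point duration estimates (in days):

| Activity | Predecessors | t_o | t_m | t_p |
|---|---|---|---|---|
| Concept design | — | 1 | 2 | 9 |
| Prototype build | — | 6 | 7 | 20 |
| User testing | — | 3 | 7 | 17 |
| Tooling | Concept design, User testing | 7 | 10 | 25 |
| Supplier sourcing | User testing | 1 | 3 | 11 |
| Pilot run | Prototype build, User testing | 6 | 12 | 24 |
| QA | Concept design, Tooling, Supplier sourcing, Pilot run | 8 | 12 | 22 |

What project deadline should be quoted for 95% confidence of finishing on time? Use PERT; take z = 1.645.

42.3 days

te_Concept design = (1 + 4·2 + 9)/6 = 18/6 = 3; σ²_Concept design = ((9−1)/6)² = 1.778
te_Prototype build = (6 + 4·7 + 20)/6 = 54/6 = 9; σ²_Prototype build = ((20−6)/6)² = 5.444
te_User testing = (3 + 4·7 + 17)/6 = 48/6 = 8; σ²_User testing = ((17−3)/6)² = 5.444
te_Tooling = (7 + 4·10 + 25)/6 = 72/6 = 12; σ²_Tooling = ((25−7)/6)² = 9.000
te_Supplier sourcing = (1 + 4·3 + 11)/6 = 24/6 = 4; σ²_Supplier sourcing = ((11−1)/6)² = 2.778
te_Pilot run = (6 + 4·12 + 24)/6 = 78/6 = 13; σ²_Pilot run = ((24−6)/6)² = 9.000
te_QA = (8 + 4·12 + 22)/6 = 78/6 = 13; σ²_QA = ((22−8)/6)² = 5.444

Forward pass:
ES_Concept design = 0; EF_Concept design = 3
ES_Prototype build = 0; EF_Prototype build = 9
ES_User testing = 0; EF_User testing = 8
ES_Tooling = max(EF_Concept design=3, EF_User testing=8) = 8; EF_Tooling = 8+12 = 20
ES_Supplier sourcing = 8; EF_Supplier sourcing = 8+4 = 12
ES_Pilot run = max(EF_Prototype build=9, EF_User testing=8) = 9; EF_Pilot run = 9+13 = 22
ES_QA = max(EF_Concept design=3, EF_Tooling=20, EF_Supplier sourcing=12, EF_Pilot run=22) = 22; EF_QA = 22+13 = 35
Expected project duration μ = 35 days. Critical path: Prototype build → Pilot run → QA.

Variance along critical path = 5.444 + 9.000 + 5.444 = 19.889; σ = 4.460 days.
D = μ + z·σ = 35 + 1.645·4.460 = 42.3 days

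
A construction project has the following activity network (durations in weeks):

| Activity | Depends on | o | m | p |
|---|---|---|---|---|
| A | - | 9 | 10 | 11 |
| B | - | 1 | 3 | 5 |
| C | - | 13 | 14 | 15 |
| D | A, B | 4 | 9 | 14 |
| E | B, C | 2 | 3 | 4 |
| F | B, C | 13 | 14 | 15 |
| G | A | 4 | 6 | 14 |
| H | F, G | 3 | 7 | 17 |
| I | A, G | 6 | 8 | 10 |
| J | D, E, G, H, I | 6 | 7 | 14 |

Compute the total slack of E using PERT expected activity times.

19 weeks

te_A = (9 + 4·10 + 11)/6 = 60/6 = 10
te_B = (1 + 4·3 + 5)/6 = 18/6 = 3
te_C = (13 + 4·14 + 15)/6 = 84/6 = 14
te_D = (4 + 4·9 + 14)/6 = 54/6 = 9
te_E = (2 + 4·3 + 4)/6 = 18/6 = 3
te_F = (13 + 4·14 + 15)/6 = 84/6 = 14
te_G = (4 + 4·6 + 14)/6 = 42/6 = 7
te_H = (3 + 4·7 + 17)/6 = 48/6 = 8
te_I = (6 + 4·8 + 10)/6 = 48/6 = 8
te_J = (6 + 4·7 + 14)/6 = 48/6 = 8

Forward pass:
ES_A = 0; EF_A = 10
ES_B = 0; EF_B = 3
ES_C = 0; EF_C = 14
ES_D = max(EF_A=10, EF_B=3) = 10; EF_D = 10+9 = 19
ES_E = max(EF_B=3, EF_C=14) = 14; EF_E = 14+3 = 17
ES_F = max(EF_B=3, EF_C=14) = 14; EF_F = 14+14 = 28
ES_G = 10; EF_G = 10+7 = 17
ES_H = max(EF_F=28, EF_G=17) = 28; EF_H = 28+8 = 36
ES_I = max(EF_A=10, EF_G=17) = 17; EF_I = 17+8 = 25
ES_J = max(EF_D=19, EF_E=17, EF_G=17, EF_H=36, EF_I=25) = 36; EF_J = 36+8 = 44
Expected project duration μ = 44 weeks. Critical path: C → F → H → J.

Backward pass:
LF_J = 44; LS_J = 44−8 = 36
LF_I = LS_J = 36; LS_I = 36−8 = 28
LF_H = LS_J = 36; LS_H = 36−8 = 28
LF_G = min(LS_H=28, LS_I=28, LS_J=36) = 28; LS_G = 28−7 = 21
LF_F = LS_H = 28; LS_F = 28−14 = 14
LF_E = LS_J = 36; LS_E = 36−3 = 33
LF_D = LS_J = 36; LS_D = 36−9 = 27
LF_C = min(LS_E=33, LS_F=14) = 14; LS_C = 14−14 = 0
LF_B = min(LS_D=27, LS_E=33, LS_F=14) = 14; LS_B = 14−3 = 11
LF_A = min(LS_D=27, LS_G=21, LS_I=28) = 21; LS_A = 21−10 = 11
Slack_E = LS_E − ES_E = 33 − 14 = 19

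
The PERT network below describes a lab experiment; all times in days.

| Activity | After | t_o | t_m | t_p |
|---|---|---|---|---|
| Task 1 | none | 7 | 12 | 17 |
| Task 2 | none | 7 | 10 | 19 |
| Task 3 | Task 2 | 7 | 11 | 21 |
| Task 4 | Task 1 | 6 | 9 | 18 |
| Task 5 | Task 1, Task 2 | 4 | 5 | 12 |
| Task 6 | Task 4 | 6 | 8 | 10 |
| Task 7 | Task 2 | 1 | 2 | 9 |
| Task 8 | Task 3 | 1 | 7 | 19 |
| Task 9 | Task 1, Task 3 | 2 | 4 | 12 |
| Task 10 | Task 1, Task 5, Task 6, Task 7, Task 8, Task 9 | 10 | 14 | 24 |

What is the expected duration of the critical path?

46 days

te_Task 1 = (7 + 4·12 + 17)/6 = 72/6 = 12
te_Task 2 = (7 + 4·10 + 19)/6 = 66/6 = 11
te_Task 3 = (7 + 4·11 + 21)/6 = 72/6 = 12
te_Task 4 = (6 + 4·9 + 18)/6 = 60/6 = 10
te_Task 5 = (4 + 4·5 + 12)/6 = 36/6 = 6
te_Task 6 = (6 + 4·8 + 10)/6 = 48/6 = 8
te_Task 7 = (1 + 4·2 + 9)/6 = 18/6 = 3
te_Task 8 = (1 + 4·7 + 19)/6 = 48/6 = 8
te_Task 9 = (2 + 4·4 + 12)/6 = 30/6 = 5
te_Task 10 = (10 + 4·14 + 24)/6 = 90/6 = 15

Forward pass:
ES_Task 1 = 0; EF_Task 1 = 12
ES_Task 2 = 0; EF_Task 2 = 11
ES_Task 3 = 11; EF_Task 3 = 11+12 = 23
ES_Task 4 = 12; EF_Task 4 = 12+10 = 22
ES_Task 5 = max(EF_Task 1=12, EF_Task 2=11) = 12; EF_Task 5 = 12+6 = 18
ES_Task 6 = 22; EF_Task 6 = 22+8 = 30
ES_Task 7 = 11; EF_Task 7 = 11+3 = 14
ES_Task 8 = 23; EF_Task 8 = 23+8 = 31
ES_Task 9 = max(EF_Task 1=12, EF_Task 3=23) = 23; EF_Task 9 = 23+5 = 28
ES_Task 10 = max(EF_Task 1=12, EF_Task 5=18, EF_Task 6=30, EF_Task 7=14, EF_Task 8=31, EF_Task 9=28) = 31; EF_Task 10 = 31+15 = 46
Expected project duration μ = 46 days. Critical path: Task 2 → Task 3 → Task 8 → Task 10.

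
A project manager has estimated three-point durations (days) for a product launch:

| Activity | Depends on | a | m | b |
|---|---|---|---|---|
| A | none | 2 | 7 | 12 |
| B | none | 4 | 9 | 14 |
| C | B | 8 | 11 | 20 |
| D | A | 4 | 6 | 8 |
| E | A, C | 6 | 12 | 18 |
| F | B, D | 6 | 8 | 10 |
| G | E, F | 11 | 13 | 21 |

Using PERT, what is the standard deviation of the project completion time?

3.68 days

te_A = (2 + 4·7 + 12)/6 = 42/6 = 7; σ²_A = ((12−2)/6)² = 2.778
te_B = (4 + 4·9 + 14)/6 = 54/6 = 9; σ²_B = ((14−4)/6)² = 2.778
te_C = (8 + 4·11 + 20)/6 = 72/6 = 12; σ²_C = ((20−8)/6)² = 4.000
te_D = (4 + 4·6 + 8)/6 = 36/6 = 6; σ²_D = ((8−4)/6)² = 0.444
te_E = (6 + 4·12 + 18)/6 = 72/6 = 12; σ²_E = ((18−6)/6)² = 4.000
te_F = (6 + 4·8 + 10)/6 = 48/6 = 8; σ²_F = ((10−6)/6)² = 0.444
te_G = (11 + 4·13 + 21)/6 = 84/6 = 14; σ²_G = ((21−11)/6)² = 2.778

Forward pass:
ES_A = 0; EF_A = 7
ES_B = 0; EF_B = 9
ES_C = 9; EF_C = 9+12 = 21
ES_D = 7; EF_D = 7+6 = 13
ES_E = max(EF_A=7, EF_C=21) = 21; EF_E = 21+12 = 33
ES_F = max(EF_B=9, EF_D=13) = 13; EF_F = 13+8 = 21
ES_G = max(EF_E=33, EF_F=21) = 33; EF_G = 33+14 = 47
Expected project duration μ = 47 days. Critical path: B → C → E → G.

Variance along critical path = 2.778 + 4.000 + 4.000 + 2.778 = 13.556
σ = √13.556 = 3.682 days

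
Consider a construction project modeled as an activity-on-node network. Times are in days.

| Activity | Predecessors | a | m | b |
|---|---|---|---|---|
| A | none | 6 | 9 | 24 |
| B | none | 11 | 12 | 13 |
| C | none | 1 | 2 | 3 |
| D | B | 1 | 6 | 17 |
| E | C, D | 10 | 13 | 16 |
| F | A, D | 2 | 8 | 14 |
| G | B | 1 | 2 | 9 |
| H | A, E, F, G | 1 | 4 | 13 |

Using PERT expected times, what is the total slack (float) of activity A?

13 days

te_A = (6 + 4·9 + 24)/6 = 66/6 = 11
te_B = (11 + 4·12 + 13)/6 = 72/6 = 12
te_C = (1 + 4·2 + 3)/6 = 12/6 = 2
te_D = (1 + 4·6 + 17)/6 = 42/6 = 7
te_E = (10 + 4·13 + 16)/6 = 78/6 = 13
te_F = (2 + 4·8 + 14)/6 = 48/6 = 8
te_G = (1 + 4·2 + 9)/6 = 18/6 = 3
te_H = (1 + 4·4 + 13)/6 = 30/6 = 5

Forward pass:
ES_A = 0; EF_A = 11
ES_B = 0; EF_B = 12
ES_C = 0; EF_C = 2
ES_D = 12; EF_D = 12+7 = 19
ES_E = max(EF_C=2, EF_D=19) = 19; EF_E = 19+13 = 32
ES_F = max(EF_A=11, EF_D=19) = 19; EF_F = 19+8 = 27
ES_G = 12; EF_G = 12+3 = 15
ES_H = max(EF_A=11, EF_E=32, EF_F=27, EF_G=15) = 32; EF_H = 32+5 = 37
Expected project duration μ = 37 days. Critical path: B → D → E → H.

Backward pass:
LF_H = 37; LS_H = 37−5 = 32
LF_G = LS_H = 32; LS_G = 32−3 = 29
LF_F = LS_H = 32; LS_F = 32−8 = 24
LF_E = LS_H = 32; LS_E = 32−13 = 19
LF_D = min(LS_E=19, LS_F=24) = 19; LS_D = 19−7 = 12
LF_C = LS_E = 19; LS_C = 19−2 = 17
LF_B = min(LS_D=12, LS_G=29) = 12; LS_B = 12−12 = 0
LF_A = min(LS_F=24, LS_H=32) = 24; LS_A = 24−11 = 13
Slack_A = LS_A − ES_A = 13 − 0 = 13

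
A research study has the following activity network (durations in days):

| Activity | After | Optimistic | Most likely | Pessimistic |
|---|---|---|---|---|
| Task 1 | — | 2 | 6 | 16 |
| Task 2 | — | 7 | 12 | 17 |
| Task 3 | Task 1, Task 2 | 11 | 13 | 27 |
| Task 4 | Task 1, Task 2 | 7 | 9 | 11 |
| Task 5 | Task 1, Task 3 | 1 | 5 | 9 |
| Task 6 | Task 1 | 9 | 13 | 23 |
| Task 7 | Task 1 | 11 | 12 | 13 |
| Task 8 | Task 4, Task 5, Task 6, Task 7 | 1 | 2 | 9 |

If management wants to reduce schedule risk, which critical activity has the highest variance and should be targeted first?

Task 3

te_Task 1 = (2 + 4·6 + 16)/6 = 42/6 = 7; σ²_Task 1 = ((16−2)/6)² = 5.444
te_Task 2 = (7 + 4·12 + 17)/6 = 72/6 = 12; σ²_Task 2 = ((17−7)/6)² = 2.778
te_Task 3 = (11 + 4·13 + 27)/6 = 90/6 = 15; σ²_Task 3 = ((27−11)/6)² = 7.111
te_Task 4 = (7 + 4·9 + 11)/6 = 54/6 = 9; σ²_Task 4 = ((11−7)/6)² = 0.444
te_Task 5 = (1 + 4·5 + 9)/6 = 30/6 = 5; σ²_Task 5 = ((9−1)/6)² = 1.778
te_Task 6 = (9 + 4·13 + 23)/6 = 84/6 = 14; σ²_Task 6 = ((23−9)/6)² = 5.444
te_Task 7 = (11 + 4·12 + 13)/6 = 72/6 = 12; σ²_Task 7 = ((13−11)/6)² = 0.111
te_Task 8 = (1 + 4·2 + 9)/6 = 18/6 = 3; σ²_Task 8 = ((9−1)/6)² = 1.778

Forward pass:
ES_Task 1 = 0; EF_Task 1 = 7
ES_Task 2 = 0; EF_Task 2 = 12
ES_Task 3 = max(EF_Task 1=7, EF_Task 2=12) = 12; EF_Task 3 = 12+15 = 27
ES_Task 4 = max(EF_Task 1=7, EF_Task 2=12) = 12; EF_Task 4 = 12+9 = 21
ES_Task 5 = max(EF_Task 1=7, EF_Task 3=27) = 27; EF_Task 5 = 27+5 = 32
ES_Task 6 = 7; EF_Task 6 = 7+14 = 21
ES_Task 7 = 7; EF_Task 7 = 7+12 = 19
ES_Task 8 = max(EF_Task 4=21, EF_Task 5=32, EF_Task 6=21, EF_Task 7=19) = 32; EF_Task 8 = 32+3 = 35
Expected project duration μ = 35 days. Critical path: Task 2 → Task 3 → Task 5 → Task 8.

Variances on critical path: σ²_Task 2=2.778, σ²_Task 3=7.111, σ²_Task 5=1.778, σ²_Task 8=1.778.
Largest is σ²_Task 3 = 7.111.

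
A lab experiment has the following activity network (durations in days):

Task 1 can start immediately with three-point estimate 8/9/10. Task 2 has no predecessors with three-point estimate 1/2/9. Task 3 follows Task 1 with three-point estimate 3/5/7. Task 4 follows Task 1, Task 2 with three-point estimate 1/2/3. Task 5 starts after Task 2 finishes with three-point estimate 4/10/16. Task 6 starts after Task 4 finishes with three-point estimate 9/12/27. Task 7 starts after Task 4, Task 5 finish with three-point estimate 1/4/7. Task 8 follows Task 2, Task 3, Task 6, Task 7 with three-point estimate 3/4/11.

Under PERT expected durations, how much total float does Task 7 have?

te_Task 1 = (8 + 4·9 + 10)/6 = 54/6 = 9
te_Task 2 = (1 + 4·2 + 9)/6 = 18/6 = 3
te_Task 3 = (3 + 4·5 + 7)/6 = 30/6 = 5
te_Task 4 = (1 + 4·2 + 3)/6 = 12/6 = 2
te_Task 5 = (4 + 4·10 + 16)/6 = 60/6 = 10
te_Task 6 = (9 + 4·12 + 27)/6 = 84/6 = 14
te_Task 7 = (1 + 4·4 + 7)/6 = 24/6 = 4
te_Task 8 = (3 + 4·4 + 11)/6 = 30/6 = 5

Forward pass:
ES_Task 1 = 0; EF_Task 1 = 9
ES_Task 2 = 0; EF_Task 2 = 3
ES_Task 3 = 9; EF_Task 3 = 9+5 = 14
ES_Task 4 = max(EF_Task 1=9, EF_Task 2=3) = 9; EF_Task 4 = 9+2 = 11
ES_Task 5 = 3; EF_Task 5 = 3+10 = 13
ES_Task 6 = 11; EF_Task 6 = 11+14 = 25
ES_Task 7 = max(EF_Task 4=11, EF_Task 5=13) = 13; EF_Task 7 = 13+4 = 17
ES_Task 8 = max(EF_Task 2=3, EF_Task 3=14, EF_Task 6=25, EF_Task 7=17) = 25; EF_Task 8 = 25+5 = 30
Expected project duration μ = 30 days. Critical path: Task 1 → Task 4 → Task 6 → Task 8.

Backward pass:
LF_Task 8 = 30; LS_Task 8 = 30−5 = 25
LF_Task 7 = LS_Task 8 = 25; LS_Task 7 = 25−4 = 21
LF_Task 6 = LS_Task 8 = 25; LS_Task 6 = 25−14 = 11
LF_Task 5 = LS_Task 7 = 21; LS_Task 5 = 21−10 = 11
LF_Task 4 = min(LS_Task 6=11, LS_Task 7=21) = 11; LS_Task 4 = 11−2 = 9
LF_Task 3 = LS_Task 8 = 25; LS_Task 3 = 25−5 = 20
LF_Task 2 = min(LS_Task 4=9, LS_Task 5=11, LS_Task 8=25) = 9; LS_Task 2 = 9−3 = 6
LF_Task 1 = min(LS_Task 3=20, LS_Task 4=9) = 9; LS_Task 1 = 9−9 = 0
Slack_Task 7 = LS_Task 7 − ES_Task 7 = 21 − 13 = 8

8 days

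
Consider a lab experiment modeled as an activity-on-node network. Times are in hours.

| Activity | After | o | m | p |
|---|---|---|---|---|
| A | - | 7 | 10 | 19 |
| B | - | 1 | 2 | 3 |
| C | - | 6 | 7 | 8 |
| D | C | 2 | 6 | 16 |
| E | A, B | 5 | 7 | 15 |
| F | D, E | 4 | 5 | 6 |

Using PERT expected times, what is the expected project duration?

te_A = (7 + 4·10 + 19)/6 = 66/6 = 11
te_B = (1 + 4·2 + 3)/6 = 12/6 = 2
te_C = (6 + 4·7 + 8)/6 = 42/6 = 7
te_D = (2 + 4·6 + 16)/6 = 42/6 = 7
te_E = (5 + 4·7 + 15)/6 = 48/6 = 8
te_F = (4 + 4·5 + 6)/6 = 30/6 = 5

Forward pass:
ES_A = 0; EF_A = 11
ES_B = 0; EF_B = 2
ES_C = 0; EF_C = 7
ES_D = 7; EF_D = 7+7 = 14
ES_E = max(EF_A=11, EF_B=2) = 11; EF_E = 11+8 = 19
ES_F = max(EF_D=14, EF_E=19) = 19; EF_F = 19+5 = 24
Expected project duration μ = 24 hours. Critical path: A → E → F.

24 hours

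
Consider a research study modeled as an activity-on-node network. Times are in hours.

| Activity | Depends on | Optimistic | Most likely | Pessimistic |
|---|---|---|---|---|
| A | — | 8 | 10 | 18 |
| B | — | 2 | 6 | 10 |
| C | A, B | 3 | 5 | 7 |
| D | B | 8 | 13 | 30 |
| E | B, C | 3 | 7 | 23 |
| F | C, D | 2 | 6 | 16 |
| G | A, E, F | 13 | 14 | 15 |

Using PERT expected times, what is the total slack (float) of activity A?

te_A = (8 + 4·10 + 18)/6 = 66/6 = 11
te_B = (2 + 4·6 + 10)/6 = 36/6 = 6
te_C = (3 + 4·5 + 7)/6 = 30/6 = 5
te_D = (8 + 4·13 + 30)/6 = 90/6 = 15
te_E = (3 + 4·7 + 23)/6 = 54/6 = 9
te_F = (2 + 4·6 + 16)/6 = 42/6 = 7
te_G = (13 + 4·14 + 15)/6 = 84/6 = 14

Forward pass:
ES_A = 0; EF_A = 11
ES_B = 0; EF_B = 6
ES_C = max(EF_A=11, EF_B=6) = 11; EF_C = 11+5 = 16
ES_D = 6; EF_D = 6+15 = 21
ES_E = max(EF_B=6, EF_C=16) = 16; EF_E = 16+9 = 25
ES_F = max(EF_C=16, EF_D=21) = 21; EF_F = 21+7 = 28
ES_G = max(EF_A=11, EF_E=25, EF_F=28) = 28; EF_G = 28+14 = 42
Expected project duration μ = 42 hours. Critical path: B → D → F → G.

Backward pass:
LF_G = 42; LS_G = 42−14 = 28
LF_F = LS_G = 28; LS_F = 28−7 = 21
LF_E = LS_G = 28; LS_E = 28−9 = 19
LF_D = LS_F = 21; LS_D = 21−15 = 6
LF_C = min(LS_E=19, LS_F=21) = 19; LS_C = 19−5 = 14
LF_B = min(LS_C=14, LS_D=6, LS_E=19) = 6; LS_B = 6−6 = 0
LF_A = min(LS_C=14, LS_G=28) = 14; LS_A = 14−11 = 3
Slack_A = LS_A − ES_A = 3 − 0 = 3

3 hours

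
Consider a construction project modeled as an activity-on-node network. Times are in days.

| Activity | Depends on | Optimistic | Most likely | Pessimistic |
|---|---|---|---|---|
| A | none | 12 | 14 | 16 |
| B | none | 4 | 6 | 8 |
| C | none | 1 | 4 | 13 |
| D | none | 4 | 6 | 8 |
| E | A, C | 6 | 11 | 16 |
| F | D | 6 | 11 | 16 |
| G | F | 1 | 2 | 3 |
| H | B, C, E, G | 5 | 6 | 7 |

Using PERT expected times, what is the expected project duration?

te_A = (12 + 4·14 + 16)/6 = 84/6 = 14
te_B = (4 + 4·6 + 8)/6 = 36/6 = 6
te_C = (1 + 4·4 + 13)/6 = 30/6 = 5
te_D = (4 + 4·6 + 8)/6 = 36/6 = 6
te_E = (6 + 4·11 + 16)/6 = 66/6 = 11
te_F = (6 + 4·11 + 16)/6 = 66/6 = 11
te_G = (1 + 4·2 + 3)/6 = 12/6 = 2
te_H = (5 + 4·6 + 7)/6 = 36/6 = 6

Forward pass:
ES_A = 0; EF_A = 14
ES_B = 0; EF_B = 6
ES_C = 0; EF_C = 5
ES_D = 0; EF_D = 6
ES_E = max(EF_A=14, EF_C=5) = 14; EF_E = 14+11 = 25
ES_F = 6; EF_F = 6+11 = 17
ES_G = 17; EF_G = 17+2 = 19
ES_H = max(EF_B=6, EF_C=5, EF_E=25, EF_G=19) = 25; EF_H = 25+6 = 31
Expected project duration μ = 31 days. Critical path: A → E → H.

31 days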